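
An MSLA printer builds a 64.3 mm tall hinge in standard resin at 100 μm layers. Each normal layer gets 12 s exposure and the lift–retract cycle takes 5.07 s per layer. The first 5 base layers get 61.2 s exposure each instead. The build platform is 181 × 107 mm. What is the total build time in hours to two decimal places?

3.12 hours

Layers = ⌈64.3/0.1⌉ = 643.
Bottom layers = 5 × (61.2 + 5.07), so 331.35 s.
Regular layers: 638 × (12 + 5.07) → 10890.66 s.
Total = 331.35 + 10890.66 = 11222.01 s = 3.12 hours.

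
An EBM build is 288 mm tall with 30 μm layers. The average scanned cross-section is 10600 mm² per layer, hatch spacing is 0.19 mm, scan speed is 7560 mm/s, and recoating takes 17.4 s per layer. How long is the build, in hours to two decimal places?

Layer count = ceil(288 / 0.03) = 9600.
Scan path per layer: 10600 / 0.19 → 55789.5 mm.
Per-layer scan time = 55789.5 / 7560 = 7.3796 s.
Per-layer time = 7.3796 + 17.4, so 24.7796 s.
9600 layers × 24.7796 s/layer = 237884.16 s, i.e. 66.08 hours.

66.08 hours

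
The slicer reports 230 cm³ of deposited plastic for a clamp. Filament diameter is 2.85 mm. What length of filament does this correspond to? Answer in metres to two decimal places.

Filament cross-section = π × (2.85/2)² = 6.3794 mm².
L = 230000 mm³ / 6.3794 mm² = 36053.55 mm, i.e. 36.05 m.

36.05 m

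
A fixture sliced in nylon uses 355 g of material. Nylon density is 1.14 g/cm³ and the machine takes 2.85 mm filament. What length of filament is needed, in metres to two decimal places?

48.81 m

Extruded volume: 355/1.14 = 311.4035 cm³ (311403.5 mm³).
A = π r² = π × 1.425² = 6.3794 mm².
Length = 311403.5 / 6.3794 = 48813.92 mm = 48.81 m.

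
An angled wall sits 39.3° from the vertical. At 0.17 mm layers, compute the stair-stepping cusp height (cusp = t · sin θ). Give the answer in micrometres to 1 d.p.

Cusp = layer height × sin(39.3°) = 0.17 × 0.6334 = 0.107678 mm = 107.7 μm.

107.7 μm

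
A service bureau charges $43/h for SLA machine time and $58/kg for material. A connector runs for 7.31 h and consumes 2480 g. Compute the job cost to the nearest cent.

Machine-time cost = 43 × 7.31 = $314.33.
Material cost = 58 × 2480/1000 = $143.84.
Job cost: 314.33 + 143.84 = $458.17.

$458.17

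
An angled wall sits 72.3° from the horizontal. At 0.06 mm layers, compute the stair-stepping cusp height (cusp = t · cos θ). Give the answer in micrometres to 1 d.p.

18.2 μm

h_c = t·cos θ = 0.06 × 0.3040 = 0.01824 mm (18.2 μm).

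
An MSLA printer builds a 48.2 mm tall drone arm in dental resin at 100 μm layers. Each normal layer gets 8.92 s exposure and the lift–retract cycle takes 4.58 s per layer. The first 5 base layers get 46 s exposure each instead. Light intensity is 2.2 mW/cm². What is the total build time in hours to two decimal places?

1.86 hours

Layers = ⌈48.2/0.1⌉ = 482.
Burn-in layers = 5 × (46 + 4.58) = 252.9 s.
Remaining layers = 477 × (8.92 + 4.58), so 6439.5 s.
Sum: 252.9 + 6439.5 = 6692.4 s → 1.86 hours.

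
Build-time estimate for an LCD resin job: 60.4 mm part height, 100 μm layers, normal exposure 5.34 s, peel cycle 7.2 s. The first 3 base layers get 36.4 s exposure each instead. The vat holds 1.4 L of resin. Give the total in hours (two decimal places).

Layers = ⌈60.4/0.1⌉ = 604.
Burn-in layers = 3 × (36.4 + 7.2), so 130.8 s.
Normal layers: 601 × (5.34 + 7.2) → 7536.54 s.
Sum: 130.8 + 7536.54 = 7667.34 s → 2.13 hours.

2.13 hours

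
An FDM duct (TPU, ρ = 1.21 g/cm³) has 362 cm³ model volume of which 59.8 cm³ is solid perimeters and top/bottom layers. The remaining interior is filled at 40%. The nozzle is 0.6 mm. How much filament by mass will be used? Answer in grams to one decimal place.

Interior volume = 362 − 59.8, so 302.2 cm³.
Infill volume = 0.40 × 302.2 = 120.88 cm³.
Total extruded = 59.8 + 120.88, so 180.68 cm³.
Mass: 180.68 × 1.21 → 218.6228 g.

218.6 g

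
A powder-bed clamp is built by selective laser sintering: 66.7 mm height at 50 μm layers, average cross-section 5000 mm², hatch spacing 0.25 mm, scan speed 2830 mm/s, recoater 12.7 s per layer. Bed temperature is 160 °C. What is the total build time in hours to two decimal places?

7.32 hours

Number of layers: 66.7 / 0.05 → 1334 (rounded up).
Per-layer scan distance = 5000 / 0.25, so 20000 mm.
Scan time per layer = 20000 / 2830 = 7.0671 s.
Layer cycle = 7.0671 + 12.7 = 19.7671 s.
Total: 1334 × 19.7671 s = 26369.3114 s → 7.32 hours.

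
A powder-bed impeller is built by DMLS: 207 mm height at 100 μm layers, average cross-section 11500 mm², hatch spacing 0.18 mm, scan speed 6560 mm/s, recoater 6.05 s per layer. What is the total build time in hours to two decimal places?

Layer count = ceil(207 / 0.1) = 2070.
Hatch length per layer = 11500 / 0.18 = 63888.9 mm.
Scan time per layer: 63888.9 / 6560 → 9.7392 s.
Layer cycle = 9.7392 + 6.05 = 15.7892 s.
Total: 2070 × 15.7892 s = 32683.644 s → 9.08 hours.

9.08 hours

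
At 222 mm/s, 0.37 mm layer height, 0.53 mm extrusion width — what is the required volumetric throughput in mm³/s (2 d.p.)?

43.53

Extrusion cross-section: 0.37 × 0.53 → 0.1961 mm².
Volumetric flow = 222 × 0.1961 = 43.53 mm³/s.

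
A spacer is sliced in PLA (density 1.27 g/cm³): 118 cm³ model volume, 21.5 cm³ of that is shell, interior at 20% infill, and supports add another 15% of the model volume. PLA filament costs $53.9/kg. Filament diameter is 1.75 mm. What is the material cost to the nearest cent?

Interior volume: 118 − 21.5 → 96.5 cm³.
Infill volume = 0.20 × 96.5 = 19.3 cm³.
Support = 0.15 × 118 = 17.7 cm³.
Deposited volume = 21.5 + 19.3 + 17.7, so 58.5 cm³.
Mass: 58.5 × 1.27 → 74.295 g.
At $53.9/kg: 74.295/1000 × 53.9 = $4.00.

$4.00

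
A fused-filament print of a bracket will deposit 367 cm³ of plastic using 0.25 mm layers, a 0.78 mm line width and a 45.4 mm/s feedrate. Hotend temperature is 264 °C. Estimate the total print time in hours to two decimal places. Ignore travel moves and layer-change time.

Extrusion cross-section = 0.25 × 0.78 = 0.195 mm².
Toolpath length = 367 cm³ / 0.195 mm² = 367000 / 0.195 = 1882051.3 mm.
Print-move time: 1882051.3 / 45.4 → 41454.9 s.
In the requested units: 41454.9 s = 11.52 hours.

11.52 hours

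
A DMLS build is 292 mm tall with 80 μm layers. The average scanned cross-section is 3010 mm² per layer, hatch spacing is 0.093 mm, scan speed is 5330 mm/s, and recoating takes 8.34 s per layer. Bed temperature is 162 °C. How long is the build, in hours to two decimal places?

Layer count = ceil(292 / 0.08) = 3650.
Scan path per layer = 3010 / 0.093 = 32365.6 mm.
Per-layer scan time: 32365.6 / 5330 → 6.0723 s.
Layer cycle: 6.0723 + 8.34 → 14.4123 s.
3650 layers × 14.4123 s/layer = 52604.895 s, i.e. 14.61 hours.

14.61 hours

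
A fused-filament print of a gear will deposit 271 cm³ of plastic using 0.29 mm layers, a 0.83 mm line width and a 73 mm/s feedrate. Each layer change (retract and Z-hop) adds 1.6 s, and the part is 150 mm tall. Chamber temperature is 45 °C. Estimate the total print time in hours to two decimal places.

4.51 hours

Line area = 0.29 × 0.83 = 0.2407 mm².
Total extruded path = 271000/0.2407 = 1125882.8 mm.
Print-move time = 1125882.8 / 73, so 15423.1 s.
Number of layers: 150 / 0.29 → 518 (rounded up).
Z-hop total: 518 × 1.6 → 828.8 s.
Total = 15423.1 + 828.8 = 16251.9 s = 4.51 hours.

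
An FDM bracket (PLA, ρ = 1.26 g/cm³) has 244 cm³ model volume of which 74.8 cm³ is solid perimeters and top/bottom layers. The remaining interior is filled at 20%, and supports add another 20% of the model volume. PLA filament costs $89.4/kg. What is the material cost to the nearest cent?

$17.73

Interior volume: 244 − 74.8 → 169.2 cm³.
Infill volume: 0.20 × 169.2 → 33.84 cm³.
Support: 0.20 × 244 → 48.8 cm³.
Total printed volume = 74.8 + 33.84 + 48.8 = 157.44 cm³.
Mass = 157.44 × 1.26, so 198.3744 g.
Cost = 198.3744 g / 1000 × $89.4/kg = $17.73.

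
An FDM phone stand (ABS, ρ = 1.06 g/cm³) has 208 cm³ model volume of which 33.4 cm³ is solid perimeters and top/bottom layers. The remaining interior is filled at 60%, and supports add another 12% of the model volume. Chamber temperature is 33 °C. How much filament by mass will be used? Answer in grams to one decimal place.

Volume inside the shell = 208 − 33.4, so 174.6 cm³.
Infill deposited = 0.60 × 174.6, so 104.76 cm³.
Support = 0.12 × 208 = 24.96 cm³.
Total extruded = 33.4 + 104.76 + 24.96, so 163.12 cm³.
Mass = 163.12 × 1.06, so 172.9072 g.

172.9 g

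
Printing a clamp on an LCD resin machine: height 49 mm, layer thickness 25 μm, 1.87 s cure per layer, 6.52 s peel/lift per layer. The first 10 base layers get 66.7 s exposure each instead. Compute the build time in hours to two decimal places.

Layer count = ceil(49 / 0.025) = 1960.
Base layers = 10 × (66.7 + 6.52) = 732.2 s.
Remaining layers = 1950 × (1.87 + 6.52) = 16360.5 s.
Sum: 732.2 + 16360.5 = 17092.7 s → 4.75 hours.

4.75 hours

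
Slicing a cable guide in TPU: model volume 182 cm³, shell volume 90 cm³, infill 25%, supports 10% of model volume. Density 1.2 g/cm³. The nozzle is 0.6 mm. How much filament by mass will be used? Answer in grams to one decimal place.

Interior volume = 182 − 90, so 92 cm³.
Infill deposited = 0.25 × 92 = 23 cm³.
Support = 0.10 × 182 = 18.2 cm³.
Deposited volume: 90 + 23 + 18.2 → 131.2 cm³.
Mass = 131.2 × 1.2, so 157.44 g.

157.4 g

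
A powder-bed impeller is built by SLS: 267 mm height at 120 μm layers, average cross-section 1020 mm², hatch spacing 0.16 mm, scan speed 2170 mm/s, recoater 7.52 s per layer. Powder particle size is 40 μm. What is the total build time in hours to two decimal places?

Layers = ⌈267/0.12⌉ = 2225.
Scan path per layer: 1020 / 0.16 → 6375 mm.
Laser time per layer = 6375 / 2170, so 2.9378 s.
Layer cycle: 2.9378 + 7.52 → 10.4578 s.
Total: 2225 × 10.4578 s = 23268.605 s → 6.46 hours.

6.46 hours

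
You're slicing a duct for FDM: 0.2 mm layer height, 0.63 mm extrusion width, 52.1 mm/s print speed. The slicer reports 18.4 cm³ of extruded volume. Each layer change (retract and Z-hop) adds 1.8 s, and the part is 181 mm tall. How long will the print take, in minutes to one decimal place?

Line area: 0.2 × 0.63 → 0.126 mm².
Toolpath length = 18.4 cm³ / 0.126 mm² = 18400 / 0.126 = 146031.7 mm.
Extrusion time = 146031.7 / 52.1 = 2802.9 s.
Layers = ⌈181/0.2⌉ = 905.
Z-hop total = 905 × 1.8 = 1629 s.
Altogether 2802.9 + 1629 = 4431.9 s, i.e. 73.9 minutes.

73.9 minutes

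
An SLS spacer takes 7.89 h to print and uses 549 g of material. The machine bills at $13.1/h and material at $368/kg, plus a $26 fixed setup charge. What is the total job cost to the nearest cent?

$331.39

Time charge = 13.1 × 7.89, so $103.359.
Material cost = 368 × 549/1000 = $202.032.
Total = 103.359 + 202.032 + 26 = 331.391 ≈ $331.39.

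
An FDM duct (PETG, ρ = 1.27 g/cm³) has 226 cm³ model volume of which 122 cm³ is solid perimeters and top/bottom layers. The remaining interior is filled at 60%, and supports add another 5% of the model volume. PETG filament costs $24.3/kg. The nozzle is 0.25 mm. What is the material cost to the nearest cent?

Interior volume = 226 − 122 = 104 cm³.
Infill volume = 0.60 × 104, so 62.4 cm³.
Support = 0.05 × 226 = 11.3 cm³.
Total printed volume = 122 + 62.4 + 11.3 = 195.7 cm³.
Mass: 195.7 × 1.27 → 248.539 g.
Cost = 248.539 g / 1000 × $24.3/kg = $6.04.

$6.04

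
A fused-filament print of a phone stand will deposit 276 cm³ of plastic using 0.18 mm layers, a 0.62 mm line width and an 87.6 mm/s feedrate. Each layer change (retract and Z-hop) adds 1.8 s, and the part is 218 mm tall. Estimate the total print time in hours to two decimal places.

Extrusion cross-section: 0.18 × 0.62 → 0.1116 mm².
Toolpath length = 276 cm³ / 0.1116 mm² = 276000 / 0.1116 = 2473118.3 mm.
Time extruding: 2473118.3 / 87.6 → 28231.9 s.
Layer count = ceil(218 / 0.18) = 1212.
Z-hop total = 1212 × 1.8, so 2181.6 s.
Altogether 28231.9 + 2181.6 = 30413.5 s, i.e. 8.45 hours.

8.45 hours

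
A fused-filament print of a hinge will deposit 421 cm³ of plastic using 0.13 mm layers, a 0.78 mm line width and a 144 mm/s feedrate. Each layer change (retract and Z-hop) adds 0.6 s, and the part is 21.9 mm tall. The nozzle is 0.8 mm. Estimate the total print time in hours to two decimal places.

8.04 hours

Extrusion cross-section: 0.13 × 0.78 → 0.1014 mm².
Toolpath length = 421 cm³ / 0.1014 mm² = 421000 / 0.1014 = 4151873.8 mm.
Time extruding = 4151873.8 / 144 = 28832.5 s.
Layers = ⌈21.9/0.13⌉ = 169.
Non-print overhead = 169 × 0.6 = 101.4 s.
Total = 28832.5 + 101.4 = 28933.9 s = 8.04 hours.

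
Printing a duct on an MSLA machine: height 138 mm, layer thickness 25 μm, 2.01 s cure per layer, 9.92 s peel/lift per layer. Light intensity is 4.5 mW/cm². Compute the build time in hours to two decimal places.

Layers = ⌈138/0.025⌉ = 5520.
Per-layer time = 2.01 + 9.92, so 11.93 s.
Total = 5520 × 11.93 = 65853.6 s = 18.29 hours.

18.29 hours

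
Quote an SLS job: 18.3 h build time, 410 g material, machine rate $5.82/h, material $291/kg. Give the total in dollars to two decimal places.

$225.82

Machine cost = 5.82 × 18.3, so $106.506.
Material charge: 291 × 410/1000 → $119.31.
Job cost: 106.506 + 119.31 = 225.816 ≈ $225.82.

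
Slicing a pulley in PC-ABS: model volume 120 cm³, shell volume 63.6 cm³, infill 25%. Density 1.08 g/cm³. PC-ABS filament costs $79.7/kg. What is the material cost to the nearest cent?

$6.69

Infill region = 120 − 63.6 = 56.4 cm³.
Infill deposited = 0.25 × 56.4, so 14.1 cm³.
Deposited volume: 63.6 + 14.1 → 77.7 cm³.
Mass = 77.7 × 1.08 = 83.916 g.
At $79.7/kg: 83.916/1000 × 79.7 = $6.69.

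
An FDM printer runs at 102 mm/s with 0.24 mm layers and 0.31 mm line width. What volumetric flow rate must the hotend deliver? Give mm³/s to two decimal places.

7.59

A = 0.24 × 0.31, so 0.0744 mm².
Q = v·A = 102 × 0.0744 = 7.59 mm³/s.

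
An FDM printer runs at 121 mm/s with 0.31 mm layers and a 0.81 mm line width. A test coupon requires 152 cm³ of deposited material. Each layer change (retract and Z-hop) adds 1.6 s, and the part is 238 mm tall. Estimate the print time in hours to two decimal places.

Bead cross-section = 0.31 × 0.81, so 0.2511 mm².
Path length: 152000 mm³ / 0.2511 mm² → 605336.5 mm.
Print-move time = 605336.5 / 121 = 5002.8 s.
Number of layers: 238 / 0.31 → 768 (rounded up).
Layer-change overhead = 768 × 1.6, so 1228.8 s.
Total = 5002.8 + 1228.8 = 6231.6 s = 1.73 hours.

1.73 hours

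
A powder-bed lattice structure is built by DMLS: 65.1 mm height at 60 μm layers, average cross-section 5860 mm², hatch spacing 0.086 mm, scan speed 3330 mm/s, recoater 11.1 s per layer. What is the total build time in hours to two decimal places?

9.51 hours

Layers = ⌈65.1/0.06⌉ = 1085.
Hatch length per layer = 5860 / 0.086, so 68139.5 mm.
Scan time per layer = 68139.5 / 3330, so 20.4623 s.
Layer cycle = 20.4623 + 11.1 = 31.5623 s.
Build time = 1085 × 31.5623 = 34245.0955 s = 9.51 hours.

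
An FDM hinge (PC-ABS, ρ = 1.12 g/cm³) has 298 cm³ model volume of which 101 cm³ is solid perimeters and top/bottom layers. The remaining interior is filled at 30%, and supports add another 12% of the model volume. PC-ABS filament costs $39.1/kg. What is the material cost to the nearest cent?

Volume inside the shell = 298 − 101, so 197 cm³.
Infill deposited = 0.30 × 197, so 59.1 cm³.
Support = 0.12 × 298, so 35.76 cm³.
Deposited volume = 101 + 59.1 + 35.76, so 195.86 cm³.
Mass: 195.86 × 1.12 → 219.3632 g.
Cost = 219.3632 g / 1000 × $39.1/kg = $8.58.

$8.58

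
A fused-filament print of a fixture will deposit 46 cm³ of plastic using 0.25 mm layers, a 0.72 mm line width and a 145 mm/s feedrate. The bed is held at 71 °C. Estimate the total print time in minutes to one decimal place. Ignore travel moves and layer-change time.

29.4 minutes

Extrusion cross-section = 0.25 × 0.72, so 0.18 mm².
Path length: 46000 mm³ / 0.18 mm² → 255555.6 mm.
Time extruding = 255555.6 / 145 = 1762.5 s.
Converting: 1762.5 s = 29.4 minutes.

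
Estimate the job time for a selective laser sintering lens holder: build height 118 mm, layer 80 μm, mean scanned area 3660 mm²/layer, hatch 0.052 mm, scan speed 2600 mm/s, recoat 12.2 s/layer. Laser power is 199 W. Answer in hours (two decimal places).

Layer count = ceil(118 / 0.08) = 1475.
Per-layer scan distance: 3660 / 0.052 → 70384.6 mm.
Per-layer scan time = 70384.6 / 2600 = 27.071 s.
Per-layer time: 27.071 + 12.2 → 39.271 s.
Total: 1475 × 39.271 s = 57924.725 s → 16.09 hours.

16.09 hours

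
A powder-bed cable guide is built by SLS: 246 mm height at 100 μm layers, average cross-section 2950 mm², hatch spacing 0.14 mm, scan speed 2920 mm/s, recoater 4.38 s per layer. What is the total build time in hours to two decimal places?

7.92 hours

Layer count = ceil(246 / 0.1) = 2460.
Scan path per layer = 2950 / 0.14 = 21071.4 mm.
Scan time per layer = 21071.4 / 2920, so 7.2162 s.
Layer cycle = 7.2162 + 4.38 = 11.5962 s.
Total: 2460 × 11.5962 s = 28526.652 s → 7.92 hours.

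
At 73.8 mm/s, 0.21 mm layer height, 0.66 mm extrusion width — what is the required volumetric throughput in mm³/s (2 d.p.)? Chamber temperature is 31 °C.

10.23

Bead cross-section = 0.21 × 0.66 = 0.1386 mm².
Volumetric flow = 73.8 × 0.1386 = 10.23 mm³/s.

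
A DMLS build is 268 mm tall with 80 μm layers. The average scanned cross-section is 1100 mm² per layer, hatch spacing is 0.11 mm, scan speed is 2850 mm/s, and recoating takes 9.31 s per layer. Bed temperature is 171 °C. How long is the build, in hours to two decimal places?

Number of layers: 268 / 0.08 → 3350 (rounded up).
Scan path per layer = 1100 / 0.11, so 10000 mm.
Scan time per layer = 10000 / 2850 = 3.5088 s.
Time per layer: 3.5088 + 9.31 → 12.8188 s.
Total: 3350 × 12.8188 s = 42942.98 s → 11.93 hours.

11.93 hours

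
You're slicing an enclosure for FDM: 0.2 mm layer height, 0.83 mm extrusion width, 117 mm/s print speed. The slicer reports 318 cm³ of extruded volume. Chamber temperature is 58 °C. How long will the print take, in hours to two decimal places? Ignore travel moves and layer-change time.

4.55 hours

Line area: 0.2 × 0.83 → 0.166 mm².
Total extruded path = 318000/0.166 = 1915662.7 mm.
Time extruding = 1915662.7 / 117 = 16373.2 s.
Converting: 16373.2 s = 4.55 hours.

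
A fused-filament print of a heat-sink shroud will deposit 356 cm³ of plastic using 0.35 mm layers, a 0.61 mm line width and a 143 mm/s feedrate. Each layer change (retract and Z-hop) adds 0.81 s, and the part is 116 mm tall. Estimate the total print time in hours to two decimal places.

Bead cross-section = 0.35 × 0.61, so 0.2135 mm².
Toolpath length = 356 cm³ / 0.2135 mm² = 356000 / 0.2135 = 1667447.3 mm.
Extrusion time = 1667447.3 / 143, so 11660.5 s.
Layer count = ceil(116 / 0.35) = 332.
Non-print overhead: 332 × 0.81 → 268.92 s.
Total = 11660.5 + 268.92 = 11929.42 s = 3.31 hours.

3.31 hours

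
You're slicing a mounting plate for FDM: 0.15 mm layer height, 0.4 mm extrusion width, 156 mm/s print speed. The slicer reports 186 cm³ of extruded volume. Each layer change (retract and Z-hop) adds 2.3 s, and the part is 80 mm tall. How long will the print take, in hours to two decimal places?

Extrusion cross-section = 0.15 × 0.4 = 0.06 mm².
Total extruded path = 186000/0.06 = 3100000 mm.
Extrusion time = 3100000 / 156, so 19871.8 s.
Layers = ⌈80/0.15⌉ = 534.
Z-hop total = 534 × 2.3 = 1228.2 s.
Total = 19871.8 + 1228.2 = 21100 s = 5.86 hours.

5.86 hours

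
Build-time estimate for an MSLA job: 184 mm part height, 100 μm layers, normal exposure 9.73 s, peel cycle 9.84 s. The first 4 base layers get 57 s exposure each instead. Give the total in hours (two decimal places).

10.05 hours

Number of layers: 184 / 0.1 → 1840 (rounded up).
Base layers: 4 × (57 + 9.84) → 267.36 s.
Regular layers: 1836 × (9.73 + 9.84) → 35930.52 s.
Sum: 267.36 + 35930.52 = 36197.88 s → 10.05 hours.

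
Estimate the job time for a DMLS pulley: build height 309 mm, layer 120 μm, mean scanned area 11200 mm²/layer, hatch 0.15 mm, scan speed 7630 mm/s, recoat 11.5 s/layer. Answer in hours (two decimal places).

Layers = ⌈309/0.12⌉ = 2575.
Per-layer scan distance = 11200 / 0.15 = 74666.7 mm.
Laser time per layer: 74666.7 / 7630 → 9.7859 s.
Time per layer = 9.7859 + 11.5 = 21.2859 s.
Build time = 2575 × 21.2859 = 54811.1925 s = 15.23 hours.

15.23 hours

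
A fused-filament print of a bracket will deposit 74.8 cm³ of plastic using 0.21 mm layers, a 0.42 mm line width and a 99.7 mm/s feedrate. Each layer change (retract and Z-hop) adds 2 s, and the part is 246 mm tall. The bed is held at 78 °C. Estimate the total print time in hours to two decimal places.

3.01 hours

Extrusion cross-section = 0.21 × 0.42 = 0.0882 mm².
Toolpath length = 74.8 cm³ / 0.0882 mm² = 74800 / 0.0882 = 848072.6 mm.
Time extruding: 848072.6 / 99.7 → 8506.2 s.
Number of layers: 246 / 0.21 → 1172 (rounded up).
Z-hop total = 1172 × 2, so 2344 s.
Total = 8506.2 + 2344 = 10850.2 s = 3.01 hours.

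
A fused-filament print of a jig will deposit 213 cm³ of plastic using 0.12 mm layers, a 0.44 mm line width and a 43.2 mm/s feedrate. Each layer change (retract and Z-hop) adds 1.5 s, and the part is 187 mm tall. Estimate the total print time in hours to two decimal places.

Extrusion cross-section = 0.12 × 0.44 = 0.0528 mm².
Path length: 213000 mm³ / 0.0528 mm² → 4034090.9 mm.
Extrusion time = 4034090.9 / 43.2 = 93381.7 s.
Layers = ⌈187/0.12⌉ = 1559.
Z-hop total: 1559 × 1.5 → 2338.5 s.
Altogether 93381.7 + 2338.5 = 95720.2 s, i.e. 26.59 hours.

26.59 hours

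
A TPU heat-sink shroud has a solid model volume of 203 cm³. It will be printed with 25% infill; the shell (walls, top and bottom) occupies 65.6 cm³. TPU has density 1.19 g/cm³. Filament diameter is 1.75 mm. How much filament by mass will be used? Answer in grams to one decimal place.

118.9 g

Volume inside the shell = 203 − 65.6 = 137.4 cm³.
Deposited infill = 0.25 × 137.4 = 34.35 cm³.
Total extruded: 65.6 + 34.35 → 99.95 cm³.
Mass: 99.95 × 1.19 → 118.9405 g.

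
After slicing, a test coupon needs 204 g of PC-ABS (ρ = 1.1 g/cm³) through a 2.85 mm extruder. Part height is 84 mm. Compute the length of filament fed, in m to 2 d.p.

29.07 m

Volume = 204 g / 1.1 g·cm⁻³ = 185.4545 cm³ = 185454.5 mm³.
Filament cross-section = π × (2.85/2)² = 6.3794 mm².
Length = 185454.5 / 6.3794 = 29070.84 mm = 29.07 m.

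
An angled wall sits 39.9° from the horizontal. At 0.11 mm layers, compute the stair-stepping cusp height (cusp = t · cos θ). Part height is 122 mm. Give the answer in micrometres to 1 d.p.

Cusp = layer height × cos(39.9°) = 0.11 × 0.7672 = 0.084392 mm = 84.4 μm.

84.4 μm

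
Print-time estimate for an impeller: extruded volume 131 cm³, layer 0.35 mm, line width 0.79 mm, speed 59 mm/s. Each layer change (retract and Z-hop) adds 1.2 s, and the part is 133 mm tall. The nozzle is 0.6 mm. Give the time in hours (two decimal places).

2.36 hours

Line area = 0.35 × 0.79 = 0.2765 mm².
Toolpath length = 131 cm³ / 0.2765 mm² = 131000 / 0.2765 = 473779.4 mm.
Print-move time = 473779.4 / 59 = 8030.2 s.
Number of layers: 133 / 0.35 → 380 (rounded up).
Layer-change overhead = 380 × 1.2 = 456 s.
Total = 8030.2 + 456 = 8486.2 s = 2.36 hours.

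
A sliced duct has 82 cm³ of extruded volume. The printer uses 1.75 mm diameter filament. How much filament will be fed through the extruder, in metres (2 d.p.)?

34.09 m

Cross-section of 1.75 mm filament: π·(1.75/2)² = 2.4053 mm².
Length = 82 cm³ / 2.4053 mm² = 82000 / 2.4053 = 34091.38 mm = 34.09 m.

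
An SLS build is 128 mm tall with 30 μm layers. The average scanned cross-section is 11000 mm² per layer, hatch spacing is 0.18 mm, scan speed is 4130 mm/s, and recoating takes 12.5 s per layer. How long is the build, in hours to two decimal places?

Layers = ⌈128/0.03⌉ = 4267.
Scan path per layer = 11000 / 0.18 = 61111.1 mm.
Per-layer scan time: 61111.1 / 4130 → 14.7969 s.
Per-layer time: 14.7969 + 12.5 → 27.2969 s.
Total: 4267 × 27.2969 s = 116475.8723 s → 32.35 hours.

32.35 hours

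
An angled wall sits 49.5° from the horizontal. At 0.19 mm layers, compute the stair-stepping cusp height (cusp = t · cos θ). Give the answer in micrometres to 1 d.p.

h_c = t·cos θ = 0.19 × 0.6494 = 0.123386 mm (123.4 μm).

123.4 μm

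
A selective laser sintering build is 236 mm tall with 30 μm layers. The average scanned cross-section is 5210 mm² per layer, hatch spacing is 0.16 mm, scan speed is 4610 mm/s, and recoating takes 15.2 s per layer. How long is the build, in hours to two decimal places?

Number of layers: 236 / 0.03 → 7867 (rounded up).
Per-layer scan distance = 5210 / 0.16 = 32562.5 mm.
Laser time per layer = 32562.5 / 4610 = 7.0634 s.
Per-layer time: 7.0634 + 15.2 → 22.2634 s.
7867 layers × 22.2634 s/layer = 175146.1678 s, i.e. 48.65 hours.

48.65 hours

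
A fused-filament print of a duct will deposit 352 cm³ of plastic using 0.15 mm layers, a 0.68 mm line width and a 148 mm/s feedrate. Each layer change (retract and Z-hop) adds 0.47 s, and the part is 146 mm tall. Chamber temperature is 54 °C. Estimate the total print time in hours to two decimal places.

Bead cross-section: 0.15 × 0.68 → 0.102 mm².
Toolpath length = 352 cm³ / 0.102 mm² = 352000 / 0.102 = 3450980.4 mm.
Extrusion time = 3450980.4 / 148 = 23317.4 s.
Layer count = ceil(146 / 0.15) = 974.
Z-hop total: 974 × 0.47 → 457.78 s.
Altogether 23317.4 + 457.78 = 23775.18 s, i.e. 6.60 hours.

6.60 hours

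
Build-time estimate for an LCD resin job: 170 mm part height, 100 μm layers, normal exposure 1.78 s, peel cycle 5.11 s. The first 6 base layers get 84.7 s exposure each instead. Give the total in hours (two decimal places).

3.39 hours

Layers = ⌈170/0.1⌉ = 1700.
Base layers: 6 × (84.7 + 5.11) → 538.86 s.
Remaining layers = 1694 × (1.78 + 5.11), so 11671.66 s.
Total = 538.86 + 11671.66 = 12210.52 s = 3.39 hours.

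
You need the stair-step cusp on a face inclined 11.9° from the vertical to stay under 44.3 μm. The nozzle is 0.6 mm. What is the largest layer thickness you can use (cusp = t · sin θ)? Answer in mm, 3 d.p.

0.215 mm

Layer height = cusp / sin(11.9°) = 0.0443 / 0.2062 = 0.215 mm.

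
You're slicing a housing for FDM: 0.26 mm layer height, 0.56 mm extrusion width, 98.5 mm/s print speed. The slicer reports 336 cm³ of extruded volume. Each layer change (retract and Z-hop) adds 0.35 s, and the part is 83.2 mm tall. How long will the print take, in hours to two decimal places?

Bead cross-section: 0.26 × 0.56 → 0.1456 mm².
Path length: 336000 mm³ / 0.1456 mm² → 2307692.3 mm.
Extrusion time = 2307692.3 / 98.5, so 23428.3 s.
Layers = ⌈83.2/0.26⌉ = 320.
Z-hop total: 320 × 0.35 → 112 s.
Altogether 23428.3 + 112 = 23540.3 s, i.e. 6.54 hours.

6.54 hours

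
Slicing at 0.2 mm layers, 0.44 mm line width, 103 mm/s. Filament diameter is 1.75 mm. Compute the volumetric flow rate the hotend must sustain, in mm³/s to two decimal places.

9.06

A: 0.2 × 0.44 → 0.088 mm².
Volumetric flow = 103 × 0.088 = 9.06 mm³/s.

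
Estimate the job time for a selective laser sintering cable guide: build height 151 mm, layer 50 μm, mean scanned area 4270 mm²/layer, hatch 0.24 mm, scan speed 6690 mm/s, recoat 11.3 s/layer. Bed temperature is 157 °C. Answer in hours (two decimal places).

Layer count = ceil(151 / 0.05) = 3020.
Per-layer scan distance = 4270 / 0.24, so 17791.7 mm.
Scan time per layer = 17791.7 / 6690 = 2.6594 s.
Layer cycle: 2.6594 + 11.3 → 13.9594 s.
3020 layers × 13.9594 s/layer = 42157.388 s, i.e. 11.71 hours.

11.71 hours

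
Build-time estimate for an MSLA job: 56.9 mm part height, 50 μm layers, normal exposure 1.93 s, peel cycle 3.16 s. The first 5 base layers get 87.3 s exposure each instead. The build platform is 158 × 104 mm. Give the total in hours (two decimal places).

1.73 hours

Layers = ⌈56.9/0.05⌉ = 1138.
Burn-in layers = 5 × (87.3 + 3.16) = 452.3 s.
Regular layers: 1133 × (1.93 + 3.16) → 5766.97 s.
Total = 452.3 + 5766.97 = 6219.27 s = 1.73 hours.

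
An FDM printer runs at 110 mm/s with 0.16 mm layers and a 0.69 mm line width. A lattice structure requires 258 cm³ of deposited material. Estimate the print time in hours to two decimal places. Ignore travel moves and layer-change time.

5.90 hours

Line area = 0.16 × 0.69, so 0.1104 mm².
Toolpath length = 258 cm³ / 0.1104 mm² = 258000 / 0.1104 = 2336956.5 mm.
Time extruding = 2336956.5 / 110, so 21245.1 s.
That's 21245.1 s → 5.90 hours.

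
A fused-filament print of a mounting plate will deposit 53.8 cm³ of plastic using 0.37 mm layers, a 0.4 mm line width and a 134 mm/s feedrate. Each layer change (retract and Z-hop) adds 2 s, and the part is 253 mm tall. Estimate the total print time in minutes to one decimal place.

68.0 minutes

Extrusion cross-section = 0.37 × 0.4 = 0.148 mm².
Total extruded path = 53800/0.148 = 363513.5 mm.
Print-move time: 363513.5 / 134 → 2712.8 s.
Number of layers: 253 / 0.37 → 684 (rounded up).
Z-hop total = 684 × 2, so 1368 s.
Altogether 2712.8 + 1368 = 4080.8 s, i.e. 68.0 minutes.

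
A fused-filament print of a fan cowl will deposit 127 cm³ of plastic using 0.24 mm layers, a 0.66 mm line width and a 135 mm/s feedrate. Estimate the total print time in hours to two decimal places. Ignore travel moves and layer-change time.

1.65 hours

Extrusion cross-section = 0.24 × 0.66, so 0.1584 mm².
Path length: 127000 mm³ / 0.1584 mm² → 801767.7 mm.
Print-move time = 801767.7 / 135, so 5939 s.
In the requested units: 5939 s = 1.65 hours.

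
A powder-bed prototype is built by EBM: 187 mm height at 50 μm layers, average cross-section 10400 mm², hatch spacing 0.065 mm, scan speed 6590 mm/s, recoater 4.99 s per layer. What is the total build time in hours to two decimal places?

30.41 hours

Layer count = ceil(187 / 0.05) = 3740.
Hatch length per layer = 10400 / 0.065, so 160000 mm.
Scan time per layer = 160000 / 6590, so 24.2792 s.
Per-layer time = 24.2792 + 4.99, so 29.2692 s.
Total: 3740 × 29.2692 s = 109466.808 s → 30.41 hours.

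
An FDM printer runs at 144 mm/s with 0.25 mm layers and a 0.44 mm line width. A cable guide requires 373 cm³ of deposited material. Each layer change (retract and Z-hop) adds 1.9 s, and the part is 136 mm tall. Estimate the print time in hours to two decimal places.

6.83 hours

Line area = 0.25 × 0.44, so 0.11 mm².
Path length: 373000 mm³ / 0.11 mm² → 3390909.1 mm.
Print-move time = 3390909.1 / 144 = 23548 s.
Number of layers: 136 / 0.25 → 544 (rounded up).
Z-hop total: 544 × 1.9 → 1033.6 s.
Altogether 23548 + 1033.6 = 24581.6 s, i.e. 6.83 hours.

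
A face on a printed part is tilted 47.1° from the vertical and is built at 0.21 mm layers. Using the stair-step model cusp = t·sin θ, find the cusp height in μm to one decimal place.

153.8 μm

sin(47.1°) = 0.7325, so cusp = 0.21 × 0.7325 = 0.153825 mm → 153.8 μm.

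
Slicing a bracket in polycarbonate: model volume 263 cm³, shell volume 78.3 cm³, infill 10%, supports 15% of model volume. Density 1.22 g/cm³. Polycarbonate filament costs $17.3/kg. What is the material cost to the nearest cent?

Interior volume = 263 − 78.3 = 184.7 cm³.
Infill deposited = 0.10 × 184.7, so 18.47 cm³.
Support: 0.15 × 263 → 39.45 cm³.
Total extruded = 78.3 + 18.47 + 39.45 = 136.22 cm³.
Mass: 136.22 × 1.22 → 166.1884 g.
At $17.3/kg: 166.1884/1000 × 17.3 = $2.88.

$2.88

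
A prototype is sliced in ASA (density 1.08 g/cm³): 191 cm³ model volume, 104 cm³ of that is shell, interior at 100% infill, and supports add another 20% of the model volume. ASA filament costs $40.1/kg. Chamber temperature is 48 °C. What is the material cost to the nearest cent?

Interior volume = 191 − 104 = 87 cm³.
Infill volume = 1.00 × 87 = 87 cm³.
Support = 0.20 × 191 = 38.2 cm³.
Deposited volume = 104 + 87 + 38.2 = 229.2 cm³.
Mass: 229.2 × 1.08 → 247.536 g.
Cost = 247.536 g / 1000 × $40.1/kg = $9.93.

$9.93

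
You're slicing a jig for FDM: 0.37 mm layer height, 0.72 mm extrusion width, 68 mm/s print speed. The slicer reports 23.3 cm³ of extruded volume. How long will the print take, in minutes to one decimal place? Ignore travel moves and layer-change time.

21.4 minutes

Line area: 0.37 × 0.72 → 0.2664 mm².
Toolpath length = 23.3 cm³ / 0.2664 mm² = 23300 / 0.2664 = 87462.5 mm.
Print-move time = 87462.5 / 68, so 1286.2 s.
1286.2 s = 21.4 minutes.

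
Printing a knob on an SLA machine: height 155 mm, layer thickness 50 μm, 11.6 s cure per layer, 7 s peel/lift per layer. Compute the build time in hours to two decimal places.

16.02 hours

Layers = ⌈155/0.05⌉ = 3100.
Per-layer time: 11.6 + 7 → 18.6 s.
Total = 3100 × 18.6 = 57660 s = 16.02 hours.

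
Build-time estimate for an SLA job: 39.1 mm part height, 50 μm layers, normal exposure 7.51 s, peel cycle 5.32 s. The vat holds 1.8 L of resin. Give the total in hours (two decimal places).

2.79 hours

Layer count = ceil(39.1 / 0.05) = 782.
Per-layer time: 7.51 + 5.32 → 12.83 s.
Build time: 782 × 12.83 s = 10033.06 s, i.e. 2.79 hours.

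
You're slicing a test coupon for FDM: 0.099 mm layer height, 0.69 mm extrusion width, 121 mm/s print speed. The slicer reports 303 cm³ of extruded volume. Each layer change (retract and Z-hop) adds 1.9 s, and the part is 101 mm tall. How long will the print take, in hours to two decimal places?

10.72 hours

Bead cross-section = 0.099 × 0.69, so 0.06831 mm².
Path length: 303000 mm³ / 0.06831 mm² → 4435661 mm.
Time extruding = 4435661 / 121, so 36658.4 s.
Layers = ⌈101/0.099⌉ = 1021.
Z-hop total = 1021 × 1.9, so 1939.9 s.
Altogether 36658.4 + 1939.9 = 38598.3 s, i.e. 10.72 hours.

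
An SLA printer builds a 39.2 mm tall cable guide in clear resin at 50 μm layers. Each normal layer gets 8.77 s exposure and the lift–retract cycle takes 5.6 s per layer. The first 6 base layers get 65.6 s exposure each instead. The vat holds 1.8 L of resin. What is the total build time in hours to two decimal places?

Number of layers: 39.2 / 0.05 → 784 (rounded up).
Bottom layers: 6 × (65.6 + 5.6) → 427.2 s.
Remaining layers: 778 × (8.77 + 5.6) → 11179.86 s.
Sum: 427.2 + 11179.86 = 11607.06 s → 3.22 hours.

3.22 hours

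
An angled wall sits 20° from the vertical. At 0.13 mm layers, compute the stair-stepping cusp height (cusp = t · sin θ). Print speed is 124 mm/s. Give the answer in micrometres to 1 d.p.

Cusp = layer height × sin(20°) = 0.13 × 0.3420 = 0.04446 mm = 44.5 μm.

44.5 μm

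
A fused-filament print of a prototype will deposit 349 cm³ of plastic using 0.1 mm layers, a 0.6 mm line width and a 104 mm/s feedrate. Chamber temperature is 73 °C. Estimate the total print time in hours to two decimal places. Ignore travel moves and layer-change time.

Extrusion cross-section = 0.1 × 0.6, so 0.06 mm².
Path length: 349000 mm³ / 0.06 mm² → 5816666.7 mm.
Print-move time = 5816666.7 / 104, so 55929.5 s.
That's 55929.5 s → 15.54 hours.

15.54 hours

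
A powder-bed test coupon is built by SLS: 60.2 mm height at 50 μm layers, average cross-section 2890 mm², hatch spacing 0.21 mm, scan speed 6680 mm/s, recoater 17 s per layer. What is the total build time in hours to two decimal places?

6.37 hours

Layers = ⌈60.2/0.05⌉ = 1204.
Hatch length per layer: 2890 / 0.21 → 13761.9 mm.
Laser time per layer = 13761.9 / 6680 = 2.0602 s.
Per-layer time: 2.0602 + 17 → 19.0602 s.
Total: 1204 × 19.0602 s = 22948.4808 s → 6.37 hours.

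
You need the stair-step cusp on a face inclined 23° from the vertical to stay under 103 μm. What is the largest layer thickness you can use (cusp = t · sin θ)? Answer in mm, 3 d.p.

0.264 mm

t = h_c / sin θ = 0.103 / 0.3907 = 0.264 mm.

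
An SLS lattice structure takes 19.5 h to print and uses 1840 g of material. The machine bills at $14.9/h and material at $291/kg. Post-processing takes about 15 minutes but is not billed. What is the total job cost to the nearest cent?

Machine cost = 14.9 × 19.5, so $290.55.
Material cost = 291 × 1840/1000 = $535.44.
Total = 290.55 + 535.44 = $825.99.

$825.99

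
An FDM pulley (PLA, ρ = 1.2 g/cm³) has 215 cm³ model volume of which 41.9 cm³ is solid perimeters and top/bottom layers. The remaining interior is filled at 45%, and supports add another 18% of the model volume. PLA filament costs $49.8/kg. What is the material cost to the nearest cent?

$9.47

Interior volume: 215 − 41.9 → 173.1 cm³.
Infill deposited: 0.45 × 173.1 → 77.895 cm³.
Support = 0.18 × 215, so 38.7 cm³.
Total printed volume: 41.9 + 77.895 + 38.7 → 158.495 cm³.
Mass: 158.495 × 1.2 → 190.194 g.
At $49.8/kg: 190.194/1000 × 49.8 = $9.47.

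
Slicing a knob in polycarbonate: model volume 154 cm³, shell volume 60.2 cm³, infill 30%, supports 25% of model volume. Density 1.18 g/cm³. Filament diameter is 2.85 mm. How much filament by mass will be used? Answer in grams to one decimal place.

Volume inside the shell: 154 − 60.2 → 93.8 cm³.
Deposited infill = 0.30 × 93.8, so 28.14 cm³.
Support = 0.25 × 154 = 38.5 cm³.
Deposited volume: 60.2 + 28.14 + 38.5 → 126.84 cm³.
Mass = 126.84 × 1.18 = 149.6712 g.

149.7 g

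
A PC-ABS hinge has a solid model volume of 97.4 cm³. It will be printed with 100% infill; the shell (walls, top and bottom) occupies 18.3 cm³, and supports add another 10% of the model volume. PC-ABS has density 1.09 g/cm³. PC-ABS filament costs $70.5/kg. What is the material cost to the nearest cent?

$8.23

Infill region = 97.4 − 18.3 = 79.1 cm³.
Deposited infill: 1.00 × 79.1 → 79.1 cm³.
Support = 0.10 × 97.4 = 9.74 cm³.
Deposited volume = 18.3 + 79.1 + 9.74, so 107.14 cm³.
Mass = 107.14 × 1.09, so 116.7826 g.
At $70.5/kg: 116.7826/1000 × 70.5 = $8.23.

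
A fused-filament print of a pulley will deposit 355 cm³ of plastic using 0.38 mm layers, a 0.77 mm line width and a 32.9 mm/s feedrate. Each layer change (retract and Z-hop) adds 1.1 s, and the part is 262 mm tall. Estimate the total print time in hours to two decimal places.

Extrusion cross-section = 0.38 × 0.77, so 0.2926 mm².
Toolpath length = 355 cm³ / 0.2926 mm² = 355000 / 0.2926 = 1213260.4 mm.
Print-move time = 1213260.4 / 32.9, so 36877.2 s.
Layers = ⌈262/0.38⌉ = 690.
Layer-change overhead = 690 × 1.1, so 759 s.
Total = 36877.2 + 759 = 37636.2 s = 10.45 hours.

10.45 hours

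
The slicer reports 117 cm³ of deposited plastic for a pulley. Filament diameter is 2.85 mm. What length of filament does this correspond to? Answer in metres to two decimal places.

18.34 m

Filament cross-section = π × (2.85/2)² = 6.3794 mm².
L = 117000 mm³ / 6.3794 mm² = 18340.28 mm, i.e. 18.34 m.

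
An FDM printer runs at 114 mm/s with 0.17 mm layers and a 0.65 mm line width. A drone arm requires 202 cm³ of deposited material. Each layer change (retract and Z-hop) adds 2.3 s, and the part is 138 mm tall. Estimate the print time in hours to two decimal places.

Extrusion cross-section: 0.17 × 0.65 → 0.1105 mm².
Path length: 202000 mm³ / 0.1105 mm² → 1828054.3 mm.
Print-move time = 1828054.3 / 114 = 16035.6 s.
Layer count = ceil(138 / 0.17) = 812.
Layer-change overhead = 812 × 2.3 = 1867.6 s.
Altogether 16035.6 + 1867.6 = 17903.2 s, i.e. 4.97 hours.

4.97 hours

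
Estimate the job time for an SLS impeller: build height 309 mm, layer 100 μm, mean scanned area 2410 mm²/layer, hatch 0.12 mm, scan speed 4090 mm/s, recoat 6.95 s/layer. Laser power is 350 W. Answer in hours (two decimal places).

10.18 hours

Layer count = ceil(309 / 0.1) = 3090.
Hatch length per layer = 2410 / 0.12 = 20083.3 mm.
Scan time per layer = 20083.3 / 4090 = 4.9103 s.
Layer cycle = 4.9103 + 6.95, so 11.8603 s.
Total: 3090 × 11.8603 s = 36648.327 s → 10.18 hours.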